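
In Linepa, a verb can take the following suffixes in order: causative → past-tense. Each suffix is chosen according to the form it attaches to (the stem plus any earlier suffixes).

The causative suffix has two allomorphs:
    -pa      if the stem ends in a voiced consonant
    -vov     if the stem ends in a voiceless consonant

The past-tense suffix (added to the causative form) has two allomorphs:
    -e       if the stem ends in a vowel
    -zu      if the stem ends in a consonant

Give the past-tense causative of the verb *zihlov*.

The final consonant of *zihlov* is /v/, which is voiced, so the causative suffix is -pa, giving *zihlovpa*.
The causative form *zihlovpa*: final sound = /a/, a vowel → -e → *zihlovpae*.

zihlovpae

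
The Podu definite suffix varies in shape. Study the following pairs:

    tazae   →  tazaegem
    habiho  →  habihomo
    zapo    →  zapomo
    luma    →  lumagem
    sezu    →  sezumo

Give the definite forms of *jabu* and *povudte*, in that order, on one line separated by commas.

The alternation tracks the last vowel of the stem — -mo when the last vowel of the stem is a rounded vowel (*habiho*, *zapo*, *sezu*); -gem when the last vowel of the stem is an unrounded vowel (*tazae*, *luma*).
*jabu* — last vowel /u/ (a rounded vowel) → -mo → *jabumo*.
The last vowel of *povudte* is /e/, which is an unrounded vowel, so the suffix is -gem, giving *povudtegem*.

jabumo, povudtegem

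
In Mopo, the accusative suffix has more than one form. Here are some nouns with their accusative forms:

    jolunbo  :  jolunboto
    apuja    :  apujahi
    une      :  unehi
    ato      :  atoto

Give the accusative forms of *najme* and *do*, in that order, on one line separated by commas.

Looking at the last vowel of each stem: -to when the last vowel of the stem is a rounded vowel (*jolunbo*, *ato*); -hi when the last vowel of the stem is an unrounded vowel (*apuja*, *une*).
Since the last vowel of *najme* is /e/ (an unrounded vowel), it takes -hi, giving *najmehi*.
The last vowel of *do* is /o/, which is a rounded vowel, so the suffix is -to, giving *doto*.

najmehi, doto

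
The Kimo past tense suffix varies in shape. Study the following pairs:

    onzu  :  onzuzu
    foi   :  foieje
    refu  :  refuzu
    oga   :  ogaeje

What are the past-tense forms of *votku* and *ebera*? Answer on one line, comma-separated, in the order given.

votkuzu, eberaeje

Looking at the last vowel of each stem: -zu when the last vowel of the stem is a rounded vowel (*onzu*, *refu*); -eje when the last vowel of the stem is an unrounded vowel (*foi*, *oga*).
The last vowel of *votku* is /u/, which is a rounded vowel, so the suffix is -zu, giving *votkuzu*.
The last vowel of *ebera* is /a/, which is an unrounded vowel, so the suffix is -eje, giving *eberaeje*.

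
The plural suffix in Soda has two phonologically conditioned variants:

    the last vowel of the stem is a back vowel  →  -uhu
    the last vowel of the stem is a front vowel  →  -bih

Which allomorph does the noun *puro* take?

-uhu

Since the last vowel of *puro* is /o/ (a back vowel), it takes -uhu.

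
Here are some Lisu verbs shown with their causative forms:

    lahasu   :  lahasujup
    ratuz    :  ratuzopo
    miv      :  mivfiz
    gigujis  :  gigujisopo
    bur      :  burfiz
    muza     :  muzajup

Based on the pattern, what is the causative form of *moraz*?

morazopo

The suffix is conditioned by the final sound: -opo when the stem ends in a sibilant (*ratuz*, *gigujis*); -fiz when the stem ends in a non-sibilant consonant (*miv*, *bur*); -jup when the stem ends in a vowel (*lahasu*, *muza*).
*moraz* — final sound /z/ (a sibilant) → -opo → *morazopo*.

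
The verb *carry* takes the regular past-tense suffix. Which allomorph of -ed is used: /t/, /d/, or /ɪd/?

The stem *carry* ends in a voiced sound other than /d/.
The -ed suffix is realized as /ɪd/ after /t, d/; as /t/ after other voiceless consonants; and as /d/ after other voiced sounds.
So -ed on *carry* is pronounced /d/.

/d/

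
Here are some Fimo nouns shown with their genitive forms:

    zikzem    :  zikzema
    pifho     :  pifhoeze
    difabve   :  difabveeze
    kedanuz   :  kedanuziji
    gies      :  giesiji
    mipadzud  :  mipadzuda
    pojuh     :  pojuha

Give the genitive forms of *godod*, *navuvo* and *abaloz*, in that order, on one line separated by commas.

Looking at the final sound of each stem: -iji when the stem ends in a sibilant (*kedanuz*, *gies*); -a when the stem ends in a non-sibilant consonant (*zikzem*, *mipadzud*, *pojuh*); -eze when the stem ends in a vowel (*pifho*, *difabve*).
*godod*: final sound = /d/, a non-sibilant consonant → -a → *gododa*.
*navuvo*: final sound = /o/, a vowel → -eze → *navuvoeze*.
*abaloz*: final sound = /z/, a sibilant → -iji → *abaloziji*.

gododa, navuvoeze, abaloziji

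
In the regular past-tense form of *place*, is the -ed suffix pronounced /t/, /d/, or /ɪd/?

/t/

The stem *place* ends in a voiceless consonant other than /t/.
The -ed suffix is realized as /ɪd/ after /t, d/; as /t/ after other voiceless consonants; and as /d/ after other voiced sounds.
So -ed on *place* is pronounced /t/.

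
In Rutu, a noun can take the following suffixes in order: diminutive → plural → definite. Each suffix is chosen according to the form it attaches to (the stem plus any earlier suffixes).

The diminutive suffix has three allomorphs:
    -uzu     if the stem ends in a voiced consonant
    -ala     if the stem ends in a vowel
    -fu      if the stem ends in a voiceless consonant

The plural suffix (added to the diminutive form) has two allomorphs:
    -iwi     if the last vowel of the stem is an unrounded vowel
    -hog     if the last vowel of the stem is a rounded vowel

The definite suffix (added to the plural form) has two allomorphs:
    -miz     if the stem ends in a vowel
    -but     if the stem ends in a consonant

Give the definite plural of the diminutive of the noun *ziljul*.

ziljuluzuhogbut

Since the final sound of *ziljul* is /l/ (a voiced consonant), it takes -uzu, giving *ziljuluzu*.
The diminutive form *ziljuluzu* — last vowel /u/ (a rounded vowel) → -hog → *ziljuluzuhog*.
The plural form *ziljuluzuhog* — final sound /g/ (a consonant) → -but → *ziljuluzuhogbut*.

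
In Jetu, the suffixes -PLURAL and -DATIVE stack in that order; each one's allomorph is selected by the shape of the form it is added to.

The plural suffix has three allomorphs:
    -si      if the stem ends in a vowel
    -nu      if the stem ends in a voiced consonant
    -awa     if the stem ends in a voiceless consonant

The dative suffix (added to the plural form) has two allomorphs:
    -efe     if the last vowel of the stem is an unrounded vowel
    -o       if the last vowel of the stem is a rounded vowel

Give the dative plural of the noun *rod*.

rodnuo

Since the final sound of *rod* is /d/ (a voiced consonant), it takes -nu, giving *rodnu*.
Since the last vowel of the plural form *rodnu* is /u/ (a rounded vowel), it takes -o, giving *rodnuo*.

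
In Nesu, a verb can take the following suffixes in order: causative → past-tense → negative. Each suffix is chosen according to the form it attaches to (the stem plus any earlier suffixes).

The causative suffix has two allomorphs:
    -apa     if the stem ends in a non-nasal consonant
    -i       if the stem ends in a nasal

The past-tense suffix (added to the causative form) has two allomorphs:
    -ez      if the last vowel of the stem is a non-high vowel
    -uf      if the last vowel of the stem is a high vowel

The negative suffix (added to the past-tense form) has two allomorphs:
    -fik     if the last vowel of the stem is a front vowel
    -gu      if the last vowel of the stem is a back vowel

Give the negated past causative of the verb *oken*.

*oken*: final consonant = /n/, a nasal → -i → *okeni*.
Since the last vowel of the causative form *okeni* is /i/ (a high vowel), it takes -uf, giving *okeniuf*.
The past-tense form *okeniuf*: last vowel = /u/, a back vowel → -gu → *okeniufgu*.

okeniufgu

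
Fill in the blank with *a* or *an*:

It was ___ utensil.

a

The indefinite article is chosen by the initial *sound* of the following word, not its spelling.
*utensil* begins with the sound /juː/ (u pronounced /juː/) — a consonant sound.
So the article is *a*: It was a utensil.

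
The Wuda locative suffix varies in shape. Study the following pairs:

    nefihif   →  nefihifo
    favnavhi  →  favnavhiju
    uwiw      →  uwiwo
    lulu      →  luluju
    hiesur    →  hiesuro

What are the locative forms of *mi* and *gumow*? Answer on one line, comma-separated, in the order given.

Looking at the final sound of each stem: -o when the stem ends in a consonant (*nefihif*, *uwiw*, *hiesur*); -ju when the stem ends in a vowel (*favnavhi*, *lulu*).
*mi*: final sound = /i/, a vowel → -ju → *miju*.
*gumow* — final sound /w/ (a consonant) → -o → *gumowo*.

miju, gumowo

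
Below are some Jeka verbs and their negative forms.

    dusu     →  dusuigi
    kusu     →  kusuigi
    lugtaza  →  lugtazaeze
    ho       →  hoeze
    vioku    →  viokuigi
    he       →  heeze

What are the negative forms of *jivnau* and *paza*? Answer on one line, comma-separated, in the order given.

The pattern is height harmony: -igi when the last vowel of the stem is a high vowel (*dusu*, *kusu*, *vioku*); -eze when the last vowel of the stem is a non-high vowel (*lugtaza*, *ho*, *he*).
Since the last vowel of *jivnau* is /u/ (a high vowel), it takes -igi, giving *jivnauigi*.
Since the last vowel of *paza* is /a/ (a non-high vowel), it takes -eze, giving *pazaeze*.

jivnauigi, pazaeze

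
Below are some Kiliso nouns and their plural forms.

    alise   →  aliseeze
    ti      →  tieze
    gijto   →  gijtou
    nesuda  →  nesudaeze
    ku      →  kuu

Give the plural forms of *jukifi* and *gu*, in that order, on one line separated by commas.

Looking at the last vowel of each stem: -u when the last vowel of the stem is a rounded vowel (*gijto*, *ku*); -eze when the last vowel of the stem is an unrounded vowel (*alise*, *ti*, *nesuda*).
*jukifi*: last vowel = /i/, an unrounded vowel → -eze → *jukifieze*.
*gu*: last vowel = /u/, a rounded vowel → -u → *guu*.

jukifieze, guu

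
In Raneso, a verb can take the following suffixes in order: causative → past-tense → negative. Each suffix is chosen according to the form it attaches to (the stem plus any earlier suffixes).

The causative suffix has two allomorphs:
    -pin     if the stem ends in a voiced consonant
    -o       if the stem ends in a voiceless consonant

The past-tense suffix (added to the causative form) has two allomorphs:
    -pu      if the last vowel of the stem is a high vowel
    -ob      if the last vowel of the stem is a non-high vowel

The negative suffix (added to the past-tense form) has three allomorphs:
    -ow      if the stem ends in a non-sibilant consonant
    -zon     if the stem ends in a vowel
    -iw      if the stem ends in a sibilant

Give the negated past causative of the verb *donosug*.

donosugpinpuzon

The final consonant of *donosug* is /g/, which is voiced, so the causative suffix is -pin, giving *donosugpin*.
The causative form *donosugpin* — last vowel /i/ (a high vowel) → -pu → *donosugpinpu*.
The past-tense form *donosugpinpu*: final sound = /u/, a vowel → -zon → *donosugpinpuzon*.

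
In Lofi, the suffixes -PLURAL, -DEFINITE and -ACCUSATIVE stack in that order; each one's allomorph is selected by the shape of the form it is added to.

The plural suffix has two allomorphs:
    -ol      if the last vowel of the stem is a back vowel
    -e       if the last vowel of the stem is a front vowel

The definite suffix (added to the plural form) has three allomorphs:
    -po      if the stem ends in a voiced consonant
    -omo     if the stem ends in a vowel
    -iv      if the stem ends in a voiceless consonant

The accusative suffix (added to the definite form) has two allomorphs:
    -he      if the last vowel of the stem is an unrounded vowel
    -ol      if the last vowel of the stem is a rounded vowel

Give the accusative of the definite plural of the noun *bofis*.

bofiseomool

Since the last vowel of *bofis* is /i/ (a front vowel), it takes -e, giving *bofise*.
The plural form *bofise*: final sound = /e/, a vowel → -omo → *bofiseomo*.
The definite form *bofiseomo*: last vowel = /o/, a rounded vowel → -ol → *bofiseomool*.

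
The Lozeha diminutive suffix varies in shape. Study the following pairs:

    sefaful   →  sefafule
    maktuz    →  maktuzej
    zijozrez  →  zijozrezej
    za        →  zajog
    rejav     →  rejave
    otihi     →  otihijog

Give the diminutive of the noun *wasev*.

The suffix is conditioned by the final sound: -ej when the stem ends in a sibilant (*maktuz*, *zijozrez*); -e when the stem ends in a non-sibilant consonant (*sefaful*, *rejav*); -jog when the stem ends in a vowel (*za*, *otihi*).
*wasev* — final sound /v/ (a non-sibilant consonant) → -e → *waseve*.

waseve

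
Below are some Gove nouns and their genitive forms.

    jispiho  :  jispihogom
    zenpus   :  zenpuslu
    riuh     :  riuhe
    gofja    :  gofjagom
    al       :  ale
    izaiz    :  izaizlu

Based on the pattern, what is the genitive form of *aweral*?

The pattern is sibilance of the final sound: -lu when the stem ends in a sibilant (*zenpus*, *izaiz*); -e when the stem ends in a non-sibilant consonant (*riuh*, *al*); -gom when the stem ends in a vowel (*jispiho*, *gofja*).
*aweral*: final sound = /l/, a non-sibilant consonant → -e → *awerale*.

awerale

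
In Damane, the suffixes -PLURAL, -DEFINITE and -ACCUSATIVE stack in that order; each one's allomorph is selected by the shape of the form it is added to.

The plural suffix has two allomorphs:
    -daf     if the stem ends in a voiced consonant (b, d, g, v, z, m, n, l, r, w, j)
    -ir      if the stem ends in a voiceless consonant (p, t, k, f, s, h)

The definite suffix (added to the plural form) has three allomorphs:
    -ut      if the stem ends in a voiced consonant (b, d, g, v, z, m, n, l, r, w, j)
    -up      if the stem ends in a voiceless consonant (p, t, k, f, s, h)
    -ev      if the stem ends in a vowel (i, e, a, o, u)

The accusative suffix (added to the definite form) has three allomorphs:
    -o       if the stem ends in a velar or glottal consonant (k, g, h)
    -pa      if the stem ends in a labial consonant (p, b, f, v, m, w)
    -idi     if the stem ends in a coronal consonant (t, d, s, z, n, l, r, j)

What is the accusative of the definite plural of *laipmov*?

The final consonant of *laipmov* is /v/, which is voiced, so the plural suffix is -daf, giving *laipmovdaf*.
The final sound of the plural form *laipmovdaf* is /f/, which is a voiceless consonant, so the definite suffix is -up, giving *laipmovdafup*.
The definite form *laipmovdafup* — final consonant /p/ (labial) → -pa → *laipmovdafuppa*.

laipmovdafuppa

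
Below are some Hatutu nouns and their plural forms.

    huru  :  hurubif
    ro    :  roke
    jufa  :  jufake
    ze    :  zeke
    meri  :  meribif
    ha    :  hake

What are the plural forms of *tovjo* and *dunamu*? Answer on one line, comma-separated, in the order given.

tovjoke, dunamubif

The suffix is conditioned by the last vowel: -bif when the last vowel of the stem is a high vowel (*huru*, *meri*); -ke when the last vowel of the stem is a non-high vowel (*ro*, *jufa*, *ze*, *ha*).
*tovjo* — last vowel /o/ (a non-high vowel) → -ke → *tovjoke*.
The last vowel of *dunamu* is /u/, which is a high vowel, so the suffix is -bif, giving *dunamubif*.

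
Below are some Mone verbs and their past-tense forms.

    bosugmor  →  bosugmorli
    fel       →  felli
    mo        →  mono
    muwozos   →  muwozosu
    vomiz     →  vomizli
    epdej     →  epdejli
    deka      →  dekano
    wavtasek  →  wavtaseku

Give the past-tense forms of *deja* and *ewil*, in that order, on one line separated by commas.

Looking at the final sound of each stem: -u when the stem ends in a voiceless consonant (*muwozos*, *wavtasek*); -li when the stem ends in a voiced consonant (*bosugmor*, *fel*, *vomiz*, *epdej*); -no when the stem ends in a vowel (*mo*, *deka*).
The final sound of *deja* is /a/, which is a vowel, so the suffix is -no, giving *dejano*.
Since the final sound of *ewil* is /l/ (a voiced consonant), it takes -li, giving *ewilli*.

dejano, ewilli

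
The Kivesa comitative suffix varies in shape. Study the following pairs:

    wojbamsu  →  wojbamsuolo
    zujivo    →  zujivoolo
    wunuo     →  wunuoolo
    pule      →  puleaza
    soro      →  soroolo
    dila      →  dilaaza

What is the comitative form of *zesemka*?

zesemkaaza

The alternation tracks the last vowel of the stem — -olo when the last vowel of the stem is a rounded vowel (*wojbamsu*, *zujivo*, *wunuo*, *soro*); -aza when the last vowel of the stem is an unrounded vowel (*pule*, *dila*).
The last vowel of *zesemka* is /a/, which is an unrounded vowel, so the suffix is -aza, giving *zesemkaaza*.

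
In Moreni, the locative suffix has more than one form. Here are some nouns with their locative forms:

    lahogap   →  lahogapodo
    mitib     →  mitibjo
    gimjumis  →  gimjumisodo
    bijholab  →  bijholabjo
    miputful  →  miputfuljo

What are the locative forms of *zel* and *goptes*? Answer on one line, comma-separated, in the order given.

The pattern is voicing of the final consonant: -odo when the stem ends in a voiceless consonant (*lahogap*, *gimjumis*); -jo when the stem ends in a voiced consonant (*mitib*, *bijholab*, *miputful*).
The final consonant of *zel* is /l/, which is voiced, so the suffix is -jo, giving *zeljo*.
The final consonant of *goptes* is /s/, which is voiceless, so the suffix is -odo, giving *goptesodo*.

zeljo, goptesodo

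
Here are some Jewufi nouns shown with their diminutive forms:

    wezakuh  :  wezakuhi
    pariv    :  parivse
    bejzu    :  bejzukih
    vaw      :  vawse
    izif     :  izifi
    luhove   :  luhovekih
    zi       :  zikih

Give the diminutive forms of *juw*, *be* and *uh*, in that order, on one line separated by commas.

The suffix is conditioned by the final sound: -i when the stem ends in a voiceless consonant (*wezakuh*, *izif*); -se when the stem ends in a voiced consonant (*pariv*, *vaw*); -kih when the stem ends in a vowel (*bejzu*, *luhove*, *zi*).
*juw* — final sound /w/ (a voiced consonant) → -se → *juwse*.
*be* — final sound /e/ (a vowel) → -kih → *bekih*.
*uh*: final sound = /h/, a voiceless consonant → -i → *uhi*.

juwse, bekih, uhi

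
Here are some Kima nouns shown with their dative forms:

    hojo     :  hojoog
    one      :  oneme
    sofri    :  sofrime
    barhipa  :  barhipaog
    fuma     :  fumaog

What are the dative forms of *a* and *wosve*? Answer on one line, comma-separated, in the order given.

aog, wosveme

The pattern is front/back vowel harmony: -me when the last vowel of the stem is a front vowel (*one*, *sofri*); -og when the last vowel of the stem is a back vowel (*hojo*, *barhipa*, *fuma*).
Since the last vowel of *a* is /a/ (a back vowel), it takes -og, giving *aog*.
Since the last vowel of *wosve* is /e/ (a front vowel), it takes -me, giving *wosveme*.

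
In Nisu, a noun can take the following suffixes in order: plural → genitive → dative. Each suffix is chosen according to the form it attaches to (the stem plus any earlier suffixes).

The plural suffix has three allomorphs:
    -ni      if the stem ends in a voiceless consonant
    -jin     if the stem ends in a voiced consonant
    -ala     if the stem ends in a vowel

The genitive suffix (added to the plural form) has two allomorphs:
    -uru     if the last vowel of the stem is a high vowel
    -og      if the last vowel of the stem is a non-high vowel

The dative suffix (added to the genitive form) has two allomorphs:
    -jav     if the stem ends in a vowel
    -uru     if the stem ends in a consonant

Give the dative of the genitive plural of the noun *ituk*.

itukniurujav

Since the final sound of *ituk* is /k/ (a voiceless consonant), it takes -ni, giving *itukni*.
The plural form *itukni* — last vowel /i/ (a high vowel) → -uru → *itukniuru*.
The final sound of the genitive form *itukniuru* is /u/, which is a vowel, so the dative suffix is -jav, giving *itukniurujav*.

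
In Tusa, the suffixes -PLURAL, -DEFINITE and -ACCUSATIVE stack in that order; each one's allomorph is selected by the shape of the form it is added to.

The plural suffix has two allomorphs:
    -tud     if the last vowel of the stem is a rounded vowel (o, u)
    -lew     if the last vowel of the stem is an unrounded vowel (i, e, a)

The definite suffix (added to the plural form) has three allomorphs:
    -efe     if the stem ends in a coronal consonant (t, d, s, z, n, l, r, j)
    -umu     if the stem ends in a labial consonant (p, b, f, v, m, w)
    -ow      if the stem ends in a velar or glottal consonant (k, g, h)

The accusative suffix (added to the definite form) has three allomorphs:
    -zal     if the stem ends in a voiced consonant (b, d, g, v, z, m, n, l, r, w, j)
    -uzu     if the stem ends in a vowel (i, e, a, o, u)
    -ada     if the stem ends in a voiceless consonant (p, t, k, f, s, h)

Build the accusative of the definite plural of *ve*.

velewumuuzu

*ve* — last vowel /e/ (an unrounded vowel) → -lew → *velew*.
The final consonant of the plural form *velew* is /w/, which is labial, so the definite suffix is -umu, giving *velewumu*.
Since the final sound of the definite form *velewumu* is /u/ (a vowel), it takes -uzu, giving *velewumuuzu*.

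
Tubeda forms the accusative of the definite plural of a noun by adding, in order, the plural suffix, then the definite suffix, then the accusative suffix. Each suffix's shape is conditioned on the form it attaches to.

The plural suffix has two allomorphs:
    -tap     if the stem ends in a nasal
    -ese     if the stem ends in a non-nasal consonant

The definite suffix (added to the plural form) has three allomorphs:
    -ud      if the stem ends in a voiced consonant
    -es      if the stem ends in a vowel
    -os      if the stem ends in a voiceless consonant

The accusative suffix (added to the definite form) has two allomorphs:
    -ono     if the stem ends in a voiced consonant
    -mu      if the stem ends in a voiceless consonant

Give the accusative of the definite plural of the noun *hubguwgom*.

*hubguwgom* — final consonant /m/ (a nasal) → -tap → *hubguwgomtap*.
Since the final sound of the plural form *hubguwgomtap* is /p/ (a voiceless consonant), it takes -os, giving *hubguwgomtapos*.
The definite form *hubguwgomtapos* — final consonant /s/ (voiceless) → -mu → *hubguwgomtaposmu*.

hubguwgomtaposmu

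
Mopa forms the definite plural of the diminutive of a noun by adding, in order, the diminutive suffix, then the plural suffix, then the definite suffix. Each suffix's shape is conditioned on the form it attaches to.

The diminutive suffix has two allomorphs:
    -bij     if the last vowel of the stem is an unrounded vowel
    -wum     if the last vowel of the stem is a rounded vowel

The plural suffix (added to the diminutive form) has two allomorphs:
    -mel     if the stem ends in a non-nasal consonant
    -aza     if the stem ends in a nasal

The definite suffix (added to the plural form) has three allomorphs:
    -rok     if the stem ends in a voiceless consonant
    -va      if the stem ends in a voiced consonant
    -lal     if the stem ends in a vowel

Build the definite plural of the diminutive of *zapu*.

zapuwumazalal

Since the last vowel of *zapu* is /u/ (a rounded vowel), it takes -wum, giving *zapuwum*.
The final consonant of the diminutive form *zapuwum* is /m/, which is a nasal, so the plural suffix is -aza, giving *zapuwumaza*.
The plural form *zapuwumaza* — final sound /a/ (a vowel) → -lal → *zapuwumazalal*.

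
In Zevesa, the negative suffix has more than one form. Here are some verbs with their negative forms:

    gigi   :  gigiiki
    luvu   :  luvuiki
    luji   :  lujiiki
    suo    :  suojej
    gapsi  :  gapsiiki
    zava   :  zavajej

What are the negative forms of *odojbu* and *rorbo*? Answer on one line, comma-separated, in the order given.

odojbuiki, rorbojej

The pattern is height harmony: -iki when the last vowel of the stem is a high vowel (*gigi*, *luvu*, *luji*, *gapsi*); -jej when the last vowel of the stem is a non-high vowel (*suo*, *zava*).
*odojbu*: last vowel = /u/, a high vowel → -iki → *odojbuiki*.
The last vowel of *rorbo* is /o/, which is a non-high vowel, so the suffix is -jej, giving *rorbojej*.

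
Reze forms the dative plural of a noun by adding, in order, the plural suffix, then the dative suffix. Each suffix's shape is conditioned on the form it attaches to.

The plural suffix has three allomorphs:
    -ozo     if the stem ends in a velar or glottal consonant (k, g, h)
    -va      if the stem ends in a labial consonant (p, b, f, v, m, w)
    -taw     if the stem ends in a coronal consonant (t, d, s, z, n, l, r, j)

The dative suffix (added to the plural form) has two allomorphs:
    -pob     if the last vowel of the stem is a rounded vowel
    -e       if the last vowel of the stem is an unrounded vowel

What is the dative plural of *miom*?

*miom*: final consonant = /m/, labial → -va → *miomva*.
The last vowel of the plural form *miomva* is /a/, which is an unrounded vowel, so the dative suffix is -e, giving *miomvae*.

miomvae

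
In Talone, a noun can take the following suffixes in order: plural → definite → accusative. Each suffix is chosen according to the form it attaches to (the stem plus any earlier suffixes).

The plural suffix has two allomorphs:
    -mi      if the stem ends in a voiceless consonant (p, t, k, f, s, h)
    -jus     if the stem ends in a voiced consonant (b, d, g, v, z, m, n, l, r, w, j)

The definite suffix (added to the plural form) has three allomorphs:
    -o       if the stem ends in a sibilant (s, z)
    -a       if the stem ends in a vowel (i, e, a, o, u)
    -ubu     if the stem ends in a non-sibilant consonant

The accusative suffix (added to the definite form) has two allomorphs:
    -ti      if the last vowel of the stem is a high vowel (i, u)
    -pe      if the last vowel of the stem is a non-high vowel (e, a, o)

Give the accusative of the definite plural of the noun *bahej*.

*bahej*: final consonant = /j/, voiced → -jus → *bahejjus*.
Since the final sound of the plural form *bahejjus* is /s/ (a sibilant), it takes -o, giving *bahejjuso*.
The definite form *bahejjuso* — last vowel /o/ (a non-high vowel) → -pe → *bahejjusope*.

bahejjusope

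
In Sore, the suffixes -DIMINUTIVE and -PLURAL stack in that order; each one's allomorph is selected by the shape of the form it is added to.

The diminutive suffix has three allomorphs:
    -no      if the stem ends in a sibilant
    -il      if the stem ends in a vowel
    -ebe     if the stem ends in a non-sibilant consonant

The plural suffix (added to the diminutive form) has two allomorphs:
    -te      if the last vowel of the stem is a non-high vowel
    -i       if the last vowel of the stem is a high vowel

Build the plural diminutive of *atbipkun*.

atbipkunebete

*atbipkun* — final sound /n/ (a non-sibilant consonant) → -ebe → *atbipkunebe*.
The last vowel of the diminutive form *atbipkunebe* is /e/, which is a non-high vowel, so the plural suffix is -te, giving *atbipkunebete*.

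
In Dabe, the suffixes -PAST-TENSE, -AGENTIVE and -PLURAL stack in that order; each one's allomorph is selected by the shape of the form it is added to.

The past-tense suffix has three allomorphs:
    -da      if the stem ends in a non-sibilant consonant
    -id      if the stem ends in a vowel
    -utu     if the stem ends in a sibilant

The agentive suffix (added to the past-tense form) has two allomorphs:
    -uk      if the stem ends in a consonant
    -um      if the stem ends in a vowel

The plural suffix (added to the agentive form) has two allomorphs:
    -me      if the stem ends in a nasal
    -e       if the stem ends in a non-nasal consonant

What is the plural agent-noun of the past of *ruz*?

ruzutuumme

Since the final sound of *ruz* is /z/ (a sibilant), it takes -utu, giving *ruzutu*.
The past-tense form *ruzutu*: final sound = /u/, a vowel → -um → *ruzutuum*.
The final consonant of the agentive form *ruzutuum* is /m/, which is a nasal, so the plural suffix is -me, giving *ruzutuumme*.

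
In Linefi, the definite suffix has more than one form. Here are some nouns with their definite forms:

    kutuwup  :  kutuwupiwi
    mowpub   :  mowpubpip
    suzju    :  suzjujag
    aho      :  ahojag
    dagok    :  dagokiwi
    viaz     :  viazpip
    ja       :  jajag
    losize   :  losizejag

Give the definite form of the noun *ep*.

epiwi

The alternation tracks the final sound of the stem — -iwi when the stem ends in a voiceless consonant (*kutuwup*, *dagok*); -pip when the stem ends in a voiced consonant (*mowpub*, *viaz*); -jag when the stem ends in a vowel (*suzju*, *aho*, *ja*, *losize*).
The final sound of *ep* is /p/, which is a voiceless consonant, so the suffix is -iwi, giving *epiwi*.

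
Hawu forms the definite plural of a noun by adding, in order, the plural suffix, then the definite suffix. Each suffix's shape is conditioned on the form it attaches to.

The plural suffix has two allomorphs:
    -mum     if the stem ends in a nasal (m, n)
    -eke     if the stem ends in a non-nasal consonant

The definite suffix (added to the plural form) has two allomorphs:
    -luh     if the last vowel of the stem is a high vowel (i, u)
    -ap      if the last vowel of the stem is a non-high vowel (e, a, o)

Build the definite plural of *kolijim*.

kolijimmumluh

*kolijim* — final consonant /m/ (a nasal) → -mum → *kolijimmum*.
The last vowel of the plural form *kolijimmum* is /u/, which is a high vowel, so the definite suffix is -luh, giving *kolijimmumluh*.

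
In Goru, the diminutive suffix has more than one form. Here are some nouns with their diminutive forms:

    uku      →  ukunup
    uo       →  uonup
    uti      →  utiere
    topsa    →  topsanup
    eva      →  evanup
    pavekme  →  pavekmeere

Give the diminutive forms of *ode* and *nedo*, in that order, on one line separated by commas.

The alternation tracks the last vowel of the stem — -ere when the last vowel of the stem is a front vowel (*uti*, *pavekme*); -nup when the last vowel of the stem is a back vowel (*uku*, *uo*, *topsa*, *eva*).
The last vowel of *ode* is /e/, which is a front vowel, so the suffix is -ere, giving *odeere*.
The last vowel of *nedo* is /o/, which is a back vowel, so the suffix is -nup, giving *nedonup*.

odeere, nedonup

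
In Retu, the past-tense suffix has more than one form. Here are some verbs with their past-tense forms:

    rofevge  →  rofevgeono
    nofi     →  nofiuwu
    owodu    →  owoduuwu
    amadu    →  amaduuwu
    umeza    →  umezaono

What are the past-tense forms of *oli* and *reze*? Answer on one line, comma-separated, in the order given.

The suffix is conditioned by the last vowel: -uwu when the last vowel of the stem is a high vowel (*nofi*, *owodu*, *amadu*); -ono when the last vowel of the stem is a non-high vowel (*rofevge*, *umeza*).
Since the last vowel of *oli* is /i/ (a high vowel), it takes -uwu, giving *oliuwu*.
The last vowel of *reze* is /e/, which is a non-high vowel, so the suffix is -ono, giving *rezeono*.

oliuwu, rezeono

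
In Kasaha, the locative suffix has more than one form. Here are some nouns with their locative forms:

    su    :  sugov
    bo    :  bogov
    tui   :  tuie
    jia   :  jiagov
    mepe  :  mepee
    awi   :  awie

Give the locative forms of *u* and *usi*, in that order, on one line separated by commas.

ugov, usie

The alternation tracks the last vowel of the stem — -e when the last vowel of the stem is a front vowel (*tui*, *mepe*, *awi*); -gov when the last vowel of the stem is a back vowel (*su*, *bo*, *jia*).
*u* — last vowel /u/ (a back vowel) → -gov → *ugov*.
*usi* — last vowel /i/ (a front vowel) → -e → *usie*.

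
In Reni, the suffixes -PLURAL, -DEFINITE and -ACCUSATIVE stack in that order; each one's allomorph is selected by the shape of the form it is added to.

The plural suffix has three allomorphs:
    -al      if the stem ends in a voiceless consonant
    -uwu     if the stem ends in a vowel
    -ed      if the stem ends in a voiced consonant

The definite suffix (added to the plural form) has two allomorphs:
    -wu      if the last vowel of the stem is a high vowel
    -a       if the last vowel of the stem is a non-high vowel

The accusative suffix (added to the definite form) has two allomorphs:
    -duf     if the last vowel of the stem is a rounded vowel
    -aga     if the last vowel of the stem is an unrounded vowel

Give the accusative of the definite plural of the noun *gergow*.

gergowedaaga

Since the final sound of *gergow* is /w/ (a voiced consonant), it takes -ed, giving *gergowed*.
The plural form *gergowed*: last vowel = /e/, a non-high vowel → -a → *gergoweda*.
The last vowel of the definite form *gergoweda* is /a/, which is an unrounded vowel, so the accusative suffix is -aga, giving *gergowedaaga*.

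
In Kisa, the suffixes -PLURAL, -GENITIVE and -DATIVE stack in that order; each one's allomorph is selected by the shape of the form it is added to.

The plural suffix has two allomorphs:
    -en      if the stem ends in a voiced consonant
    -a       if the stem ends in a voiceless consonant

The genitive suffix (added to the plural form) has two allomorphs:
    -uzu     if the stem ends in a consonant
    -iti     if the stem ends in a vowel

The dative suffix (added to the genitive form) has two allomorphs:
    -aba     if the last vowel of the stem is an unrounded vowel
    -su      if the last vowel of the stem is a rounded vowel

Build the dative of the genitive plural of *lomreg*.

lomregenuzusu

*lomreg*: final consonant = /g/, voiced → -en → *lomregen*.
The final sound of the plural form *lomregen* is /n/, which is a consonant, so the genitive suffix is -uzu, giving *lomregenuzu*.
Since the last vowel of the genitive form *lomregenuzu* is /u/ (a rounded vowel), it takes -su, giving *lomregenuzusu*.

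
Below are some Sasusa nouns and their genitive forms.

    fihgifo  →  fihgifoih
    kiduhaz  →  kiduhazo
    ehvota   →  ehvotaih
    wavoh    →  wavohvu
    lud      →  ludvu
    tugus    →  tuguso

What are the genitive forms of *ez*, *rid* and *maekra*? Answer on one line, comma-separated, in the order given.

Looking at the final sound of each stem: -o when the stem ends in a sibilant (*kiduhaz*, *tugus*); -vu when the stem ends in a non-sibilant consonant (*wavoh*, *lud*); -ih when the stem ends in a vowel (*fihgifo*, *ehvota*).
Since the final sound of *ez* is /z/ (a sibilant), it takes -o, giving *ezo*.
Since the final sound of *rid* is /d/ (a non-sibilant consonant), it takes -vu, giving *ridvu*.
*maekra* — final sound /a/ (a vowel) → -ih → *maekraih*.

ezo, ridvu, maekraih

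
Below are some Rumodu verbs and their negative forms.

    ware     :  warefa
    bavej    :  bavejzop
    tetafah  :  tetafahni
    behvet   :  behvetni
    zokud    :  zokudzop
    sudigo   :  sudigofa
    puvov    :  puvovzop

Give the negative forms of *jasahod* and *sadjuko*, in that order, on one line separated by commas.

jasahodzop, sadjukofa

The pattern is voicing of the final sound: -ni when the stem ends in a voiceless consonant (*tetafah*, *behvet*); -zop when the stem ends in a voiced consonant (*bavej*, *zokud*, *puvov*); -fa when the stem ends in a vowel (*ware*, *sudigo*).
*jasahod*: final sound = /d/, a voiced consonant → -zop → *jasahodzop*.
*sadjuko*: final sound = /o/, a vowel → -fa → *sadjukofa*.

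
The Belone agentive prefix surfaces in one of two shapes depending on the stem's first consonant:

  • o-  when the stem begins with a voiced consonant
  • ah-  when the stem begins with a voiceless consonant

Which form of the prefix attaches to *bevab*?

o-

Since the first consonant of *bevab* is /b/ (voiced), it takes o-.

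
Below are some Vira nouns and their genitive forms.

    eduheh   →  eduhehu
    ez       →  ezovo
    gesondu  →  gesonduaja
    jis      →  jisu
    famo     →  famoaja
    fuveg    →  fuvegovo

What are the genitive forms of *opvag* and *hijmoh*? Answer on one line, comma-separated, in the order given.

opvagovo, hijmohu

The suffix is conditioned by the final sound: -u when the stem ends in a voiceless consonant (*eduheh*, *jis*); -ovo when the stem ends in a voiced consonant (*ez*, *fuveg*); -aja when the stem ends in a vowel (*gesondu*, *famo*).
*opvag*: final sound = /g/, a voiced consonant → -ovo → *opvagovo*.
*hijmoh* — final sound /h/ (a voiceless consonant) → -u → *hijmohu*.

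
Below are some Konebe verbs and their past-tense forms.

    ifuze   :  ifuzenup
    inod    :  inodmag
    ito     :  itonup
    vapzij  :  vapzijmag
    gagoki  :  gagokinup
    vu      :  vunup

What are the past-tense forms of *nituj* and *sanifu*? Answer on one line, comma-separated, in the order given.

nitujmag, sanifunup

The suffix is conditioned by the final sound: -mag when the stem ends in a consonant (*inod*, *vapzij*); -nup when the stem ends in a vowel (*ifuze*, *ito*, *gagoki*, *vu*).
*nituj*: final sound = /j/, a consonant → -mag → *nitujmag*.
*sanifu* — final sound /u/ (a vowel) → -nup → *sanifunup*.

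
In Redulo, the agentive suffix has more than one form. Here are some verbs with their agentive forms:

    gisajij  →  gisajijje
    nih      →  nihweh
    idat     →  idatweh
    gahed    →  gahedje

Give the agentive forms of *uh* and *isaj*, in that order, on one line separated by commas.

uhweh, isajje

Looking at the final consonant of each stem: -weh when the stem ends in a voiceless consonant (*nih*, *idat*); -je when the stem ends in a voiced consonant (*gisajij*, *gahed*).
The final consonant of *uh* is /h/, which is voiceless, so the suffix is -weh, giving *uhweh*.
The final consonant of *isaj* is /j/, which is voiced, so the suffix is -je, giving *isajje*.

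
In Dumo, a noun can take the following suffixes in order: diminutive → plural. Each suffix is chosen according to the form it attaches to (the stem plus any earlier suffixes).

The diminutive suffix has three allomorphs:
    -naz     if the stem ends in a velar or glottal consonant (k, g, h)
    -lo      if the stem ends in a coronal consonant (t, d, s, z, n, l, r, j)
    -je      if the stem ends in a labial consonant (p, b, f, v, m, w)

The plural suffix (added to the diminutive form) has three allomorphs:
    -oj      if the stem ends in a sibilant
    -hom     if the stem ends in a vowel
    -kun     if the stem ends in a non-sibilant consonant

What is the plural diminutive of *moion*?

*moion*: final consonant = /n/, coronal → -lo → *moionlo*.
The diminutive form *moionlo* — final sound /o/ (a vowel) → -hom → *moionlohom*.

moionlohom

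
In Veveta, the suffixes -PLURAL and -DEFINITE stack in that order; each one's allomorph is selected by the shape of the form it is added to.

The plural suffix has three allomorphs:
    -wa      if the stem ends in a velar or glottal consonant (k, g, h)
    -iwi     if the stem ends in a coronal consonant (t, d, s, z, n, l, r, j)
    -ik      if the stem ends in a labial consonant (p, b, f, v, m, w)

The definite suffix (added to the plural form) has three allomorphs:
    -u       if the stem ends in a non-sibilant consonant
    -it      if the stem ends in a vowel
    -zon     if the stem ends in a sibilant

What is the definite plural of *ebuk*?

The final consonant of *ebuk* is /k/, which is velar/glottal, so the plural suffix is -wa, giving *ebukwa*.
The plural form *ebukwa* — final sound /a/ (a vowel) → -it → *ebukwait*.

ebukwait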